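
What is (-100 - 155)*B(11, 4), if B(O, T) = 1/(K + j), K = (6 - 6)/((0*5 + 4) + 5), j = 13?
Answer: -255/13 ≈ -19.615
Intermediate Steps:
K = 0 (K = 0/((0 + 4) + 5) = 0/(4 + 5) = 0/9 = 0*(⅑) = 0)
B(O, T) = 1/13 (B(O, T) = 1/(0 + 13) = 1/13)
(-100 - 155)*B(11, 4) = (-100 - 155)*(1/13) = -255*1/13 = -255/13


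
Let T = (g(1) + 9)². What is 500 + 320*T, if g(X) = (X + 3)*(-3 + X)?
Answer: 820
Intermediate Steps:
g(X) = (-3 + X)*(3 + X) (g(X) = (3 + X)*(-3 + X) = (-3 + X)*(3 + X))
T = 1 (T = ((-9 + 1²) + 9)² = ((-9 + 1) + 9)² = (-8 + 9)² = 1² = 1)
500 + 320*T = 500 + 320*1 = 500 + 320 = 820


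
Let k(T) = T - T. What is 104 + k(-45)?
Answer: 104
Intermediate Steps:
k(T) = 0
104 + k(-45) = 104 + 0 = 104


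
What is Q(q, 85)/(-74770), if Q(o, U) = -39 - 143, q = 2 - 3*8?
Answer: 91/37385 ≈ 0.0024341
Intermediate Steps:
q = -22 (q = 2 - 24 = -22)
Q(o, U) = -182
Q(q, 85)/(-74770) = -182/(-74770) = -182*(-1/74770) = 91/37385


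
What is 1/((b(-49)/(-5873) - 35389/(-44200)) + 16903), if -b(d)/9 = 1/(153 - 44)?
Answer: 28294939400/478292015592073 ≈ 5.9158e-5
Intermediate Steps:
b(d) = -9/109 (b(d) = -9/(153 - 44) = -9/109)
1/((b(-49)/(-5873) - 35389/(-44200)) + 16903) = 1/((-9/109/(-5873) - 35389/(-44200)) + 16903) = 1/((-9/109*(-1/5873) - 35389*(-1/44200)) + 16903) = 1/((9/640157 + 35389/44200) + 16903) = 1/(22654913873/28294939400 + 16903) = 1/(478292015592073/28294939400) = 28294939400/478292015592073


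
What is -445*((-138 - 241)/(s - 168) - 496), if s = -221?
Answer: 85691425/389 ≈ 2.2029e+5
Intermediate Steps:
-445*((-138 - 241)/(s - 168) - 496) = -445*((-138 - 241)/(-221 - 168) - 496) = -445*(-379/(-389) - 496) = -445*(-379*(-1/389) - 496) = -445*(379/389 - 496) = -445*(-192565/389) = 85691425/389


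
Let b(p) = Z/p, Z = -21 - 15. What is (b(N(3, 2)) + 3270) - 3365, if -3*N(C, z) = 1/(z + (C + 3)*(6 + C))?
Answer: 5953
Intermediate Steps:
Z = -36
N(C, z) = -1/(3*(z + (3 + C)*(6 + C))) (N(C, z) = -1/(3*(z + (C + 3)*(6 + C))) = -1/(3*(z + (3 + C)*(6 + C))))
b(p) = -36/p
(b(N(3, 2)) + 3270) - 3365 = (-36/((-1/(54 + 3*2 + 3*3**2 + 27*3))) + 3270) - 3365 = (-36/((-1/(54 + 6 + 3*9 + 81))) + 3270) - 3365 = (-36/((-1/(54 + 6 + 27 + 81))) + 3270) - 3365 = (-36/((-1/168)) + 3270) - 3365 = (-36/((-1*1/168)) + 3270) - 3365 = (-36/(-1/168) + 3270) - 3365 = (-36*(-168) + 3270) - 3365 = (6048 + 3270) - 3365 = 9318 - 3365 = 5953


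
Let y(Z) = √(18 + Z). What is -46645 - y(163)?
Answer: -46645 - √181 ≈ -46658.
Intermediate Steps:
-46645 - y(163) = -46645 - √(18 + 163) = -46645 - √181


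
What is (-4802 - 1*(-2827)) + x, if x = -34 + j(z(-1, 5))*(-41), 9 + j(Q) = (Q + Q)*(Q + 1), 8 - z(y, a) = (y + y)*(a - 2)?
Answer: -18860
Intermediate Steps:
z(y, a) = 8 - 2*y*(-2 + a) (z(y, a) = 8 - (y + y)*(a - 2) = 8 - 2*y*(-2 + a))
j(Q) = -9 + 2*Q*(1 + Q) (j(Q) = -9 + (Q + Q)*(Q + 1) = -9 + (2*Q)*(1 + Q) = -9 + 2*Q*(1 + Q))
x = -16885 (x = -34 + (-9 + 2*(8 + 4*(-1) - 2*5*(-1)) + 2*(8 + 4*(-1) - 2*5*(-1))²)*(-41) = -34 + (-9 + 2*(8 - 4 + 10) + 2*(8 - 4 + 10)²)*(-41) = -34 + (-9 + 2*14 + 2*14²)*(-41) = -34 + (-9 + 28 + 2*196)*(-41) = -34 + (-9 + 28 + 392)*(-41) = -34 + 411*(-41) = -34 - 16851 = -16885)
(-4802 - 1*(-2827)) + x = (-4802 - 1*(-2827)) - 16885 = (-4802 + 2827) - 16885 = -1975 - 16885 = -18860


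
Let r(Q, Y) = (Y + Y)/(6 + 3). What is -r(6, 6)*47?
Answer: -188/3 ≈ -62.667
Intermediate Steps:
r(Q, Y) = 2*Y/9 (r(Q, Y) = (2*Y)/9 = (2*Y)*(⅑) = 2*Y/9)
-r(6, 6)*47 = -2*6/9*47 = -1*4/3*47 = -4/3*47 = -188/3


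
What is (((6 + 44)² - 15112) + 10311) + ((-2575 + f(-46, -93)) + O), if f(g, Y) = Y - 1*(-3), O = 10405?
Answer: 5439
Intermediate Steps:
f(g, Y) = 3 + Y (f(g, Y) = Y + 3 = 3 + Y)
(((6 + 44)² - 15112) + 10311) + ((-2575 + f(-46, -93)) + O) = (((6 + 44)² - 15112) + 10311) + ((-2575 + (3 - 93)) + 10405) = ((50² - 15112) + 10311) + ((-2575 - 90) + 10405) = ((2500 - 15112) + 10311) + (-2665 + 10405) = (-12612 + 10311) + 7740 = -2301 + 7740 = 5439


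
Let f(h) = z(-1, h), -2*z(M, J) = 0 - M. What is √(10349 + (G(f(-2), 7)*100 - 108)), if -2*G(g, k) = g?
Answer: √10266 ≈ 101.32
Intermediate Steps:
z(M, J) = M/2 (z(M, J) = -(0 - M)/2 = -(-1)*M/2 = M/2)
f(h) = -½ (f(h) = (½)*(-1) = -½)
G(g, k) = -g/2
√(10349 + (G(f(-2), 7)*100 - 108)) = √(10349 + (-½*(-½)*100 - 108)) = √(10349 + ((¼)*100 - 108)) = √(10349 + (25 - 108)) = √(10349 - 83) = √10266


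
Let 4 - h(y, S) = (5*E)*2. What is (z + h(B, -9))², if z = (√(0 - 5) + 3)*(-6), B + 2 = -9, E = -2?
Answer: 36*(1 - I*√5)² ≈ -144.0 - 161.0*I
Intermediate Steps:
B = -11 (B = -2 - 9 = -11)
z = -18 - 6*I*√5 (z = (√(-5) + 3)*(-6) = (I*√5 + 3)*(-6) = (3 + I*√5)*(-6) = -18 - 6*I*√5 ≈ -18.0 - 13.416*I)
h(y, S) = 24 (h(y, S) = 4 - 5*(-2)*2 = 4 - (-10)*2 = 4 - 1*(-20) = 4 + 20 = 24)
(z + h(B, -9))² = ((-18 - 6*I*√5) + 24)² = (6 - 6*I*√5)²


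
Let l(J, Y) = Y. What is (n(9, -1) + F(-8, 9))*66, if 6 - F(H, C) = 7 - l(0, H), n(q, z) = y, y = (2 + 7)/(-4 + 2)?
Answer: -891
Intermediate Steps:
y = -9/2 (y = 9/(-2) = 9*(-½) = -9/2 ≈ -4.5000)
n(q, z) = -9/2
F(H, C) = -1 + H (F(H, C) = 6 - (7 - H) = 6 + (-7 + H) = -1 + H)
(n(9, -1) + F(-8, 9))*66 = (-9/2 + (-1 - 8))*66 = (-9/2 - 9)*66 = -27/2*66 = -891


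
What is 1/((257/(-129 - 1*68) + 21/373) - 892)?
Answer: -73481/65636776 ≈ -0.0011195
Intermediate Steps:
1/((257/(-129 - 1*68) + 21/373) - 892) = 1/((257/(-129 - 68) + 21*(1/373)) - 892) = 1/((257/(-197) + 21/373) - 892) = 1/((257*(-1/197) + 21/373) - 892) = 1/((-257/197 + 21/373) - 892) = 1/(-91724/73481 - 892) = 1/(-65636776/73481) = -73481/65636776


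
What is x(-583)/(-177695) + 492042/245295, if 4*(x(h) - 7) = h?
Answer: 23324650099/11623385340 ≈ 2.0067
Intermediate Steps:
x(h) = 7 + h/4
x(-583)/(-177695) + 492042/245295 = (7 + (¼)*(-583))/(-177695) + 492042/245295 = (7 - 583/4)*(-1/177695) + 492042*(1/245295) = -555/4*(-1/177695) + 164014/81765 = 111/142156 + 164014/81765 = 23324650099/11623385340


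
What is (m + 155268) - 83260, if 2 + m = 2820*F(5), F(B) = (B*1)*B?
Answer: 142506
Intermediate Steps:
F(B) = B² (F(B) = B*B = B²)
m = 70498 (m = -2 + 2820*5² = -2 + 2820*25 = -2 + 70500 = 70498)
(m + 155268) - 83260 = (70498 + 155268) - 83260 = 225766 - 83260 = 142506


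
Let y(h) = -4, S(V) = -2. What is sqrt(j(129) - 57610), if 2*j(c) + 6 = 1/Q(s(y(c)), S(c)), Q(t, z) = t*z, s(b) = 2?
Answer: I*sqrt(921810)/4 ≈ 240.03*I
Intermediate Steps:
j(c) = -25/8 (j(c) = -3 + 1/(2*((2*(-2)))) = -3 + (1/2)/(-4) = -3 + (1/2)*(-1/4) = -3 - 1/8 = -25/8)
sqrt(j(129) - 57610) = sqrt(-25/8 - 57610) = sqrt(-460905/8) = I*sqrt(921810)/4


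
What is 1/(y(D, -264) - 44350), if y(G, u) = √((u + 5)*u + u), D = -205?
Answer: -22175/983427194 - 3*√473/491713597 ≈ -2.2681e-5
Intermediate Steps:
y(G, u) = √(u + u*(5 + u)) (y(G, u) = √((5 + u)*u + u) = √(u*(5 + u) + u) = √(u + u*(5 + u)))
1/(y(D, -264) - 44350) = 1/(√(-264*(6 - 264)) - 44350) = 1/(√(-264*(-258)) - 44350) = 1/(√68112 - 44350) = 1/(12*√473 - 44350) = 1/(-44350 + 12*√473)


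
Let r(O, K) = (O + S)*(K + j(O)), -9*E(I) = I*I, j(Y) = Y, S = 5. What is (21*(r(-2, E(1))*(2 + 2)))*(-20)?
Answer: 10640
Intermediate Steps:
E(I) = -I²/9 (E(I) = -I*I/9 = -I²/9)
r(O, K) = (5 + O)*(K + O) (r(O, K) = (O + 5)*(K + O) = (5 + O)*(K + O))
(21*(r(-2, E(1))*(2 + 2)))*(-20) = (21*(((-2)² + 5*(-⅑*1²) + 5*(-2) - ⅑*1²*(-2))*(2 + 2)))*(-20) = (21*((4 + 5*(-⅑*1) - 10 - ⅑*1*(-2))*4))*(-20) = (21*((4 + 5*(-⅑) - 10 - ⅑*(-2))*4))*(-20) = (21*((4 - 5/9 - 10 + 2/9)*4))*(-20) = (21*(-19/3*4))*(-20) = (21*(-76/3))*(-20) = -532*(-20) = 10640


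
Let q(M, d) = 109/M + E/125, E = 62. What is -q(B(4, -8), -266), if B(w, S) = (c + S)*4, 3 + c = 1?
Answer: 2229/1000 ≈ 2.2290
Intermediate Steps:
c = -2 (c = -3 + 1 = -2)
B(w, S) = -8 + 4*S (B(w, S) = (-2 + S)*4 = -8 + 4*S)
q(M, d) = 62/125 + 109/M (q(M, d) = 109/M + 62/125 = 62/125 + 109/M)
-q(B(4, -8), -266) = -(62/125 + 109/(-8 + 4*(-8))) = -(62/125 + 109/(-8 - 32)) = -(62/125 + 109/(-40)) = -(62/125 + 109*(-1/40)) = -(62/125 - 109/40) = -1*(-2229/1000) = 2229/1000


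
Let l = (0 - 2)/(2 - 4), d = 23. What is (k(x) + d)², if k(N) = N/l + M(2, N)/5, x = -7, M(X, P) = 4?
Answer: 7056/25 ≈ 282.24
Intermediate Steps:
l = 1 (l = -2/(-2) = -2*(-½) = 1)
k(N) = ⅘ + N (k(N) = N/1 + 4/5 = N*1 + 4*(⅕) = N + ⅘ = ⅘ + N)
(k(x) + d)² = ((⅘ - 7) + 23)² = (-31/5 + 23)² = (84/5)² = 7056/25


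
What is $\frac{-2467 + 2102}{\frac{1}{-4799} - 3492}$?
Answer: $\frac{1751635}{16758109} \approx 0.10452$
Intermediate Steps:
$\frac{-2467 + 2102}{\frac{1}{-4799} - 3492} = - \frac{365}{- \frac{1}{4799} - 3492} = - \frac{365}{- \frac{16758109}{4799}} = \left(-365\right) \left(- \frac{4799}{16758109}\right) = \frac{1751635}{16758109}$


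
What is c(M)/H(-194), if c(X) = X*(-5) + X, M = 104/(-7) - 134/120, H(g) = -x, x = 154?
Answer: -6709/16170 ≈ -0.41490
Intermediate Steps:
H(g) = -154 (H(g) = -1*154 = -154)
M = -6709/420 (M = 104*(-⅐) - 134*1/120 = -104/7 - 67/60 = -6709/420 ≈ -15.974)
c(X) = -4*X (c(X) = -5*X + X = -4*X)
c(M)/H(-194) = -4*(-6709/420)/(-154) = (6709/105)*(-1/154) = -6709/16170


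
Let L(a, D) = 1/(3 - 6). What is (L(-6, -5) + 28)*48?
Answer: 1328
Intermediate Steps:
L(a, D) = -⅓ (L(a, D) = 1/(-3) = -⅓)
(L(-6, -5) + 28)*48 = (-⅓ + 28)*48 = (83/3)*48 = 1328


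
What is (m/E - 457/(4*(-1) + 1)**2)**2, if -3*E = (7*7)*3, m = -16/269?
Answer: 36283431686329/14072839641 ≈ 2578.3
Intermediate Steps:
m = -16/269 (m = -16*1/269 = -16/269 ≈ -0.059480)
E = -49 (E = -7*7*3/3 = -49*3/3 = -1/3*147 = -49)
(m/E - 457/(4*(-1) + 1)**2)**2 = (-16/269/(-49) - 457/(4*(-1) + 1)**2)**2 = (-16/269*(-1/49) - 457/(-4 + 1)**2)**2 = (16/13181 - 457/((-3)**2))**2 = (16/13181 - 457/9)**2 = (-6023573/118629)**2 = 36283431686329/14072839641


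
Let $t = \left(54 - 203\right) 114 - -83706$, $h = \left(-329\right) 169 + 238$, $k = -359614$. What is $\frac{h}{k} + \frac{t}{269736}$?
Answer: $\frac{1621951677}{4041701746} \approx 0.4013$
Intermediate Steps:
$h = -55363$ ($h = -55601 + 238 = -55363$)
$t = 66720$ ($t = \left(-149\right) 114 + 83706 = -16986 + 83706 = 66720$)
$\frac{h}{k} + \frac{t}{269736} = - \frac{55363}{-359614} + \frac{66720}{269736} = \left(-55363\right) \left(- \frac{1}{359614}\right) + 66720 \cdot \frac{1}{269736} = \frac{55363}{359614} + \frac{2780}{11239} = \frac{1621951677}{4041701746}$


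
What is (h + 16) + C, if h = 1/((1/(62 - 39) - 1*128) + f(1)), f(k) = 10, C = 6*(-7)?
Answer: -70561/2713 ≈ -26.008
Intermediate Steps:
C = -42
h = -23/2713 (h = 1/((1/(62 - 39) - 1*128) + 10) = 1/((1/23 - 128) + 10) = 1/(-2943/23 + 10) = 1/(-2713/23) = -23/2713 ≈ -0.0084777)
(h + 16) + C = (-23/2713 + 16) - 42 = 43385/2713 - 42 = -70561/2713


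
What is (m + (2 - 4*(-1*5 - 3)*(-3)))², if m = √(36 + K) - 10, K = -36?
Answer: 10816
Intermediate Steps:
m = -10 (m = √(36 - 36) - 10 = √0 - 10 = 0 - 10 = -10)
(m + (2 - 4*(-1*5 - 3)*(-3)))² = (-10 + (2 - 4*(-1*5 - 3)*(-3)))² = (-10 + (2 - 4*(-5 - 3)*(-3)))² = (-10 + (2 - (-32)*(-3)))² = (-10 + (2 - 4*24))² = (-10 + (2 - 96))² = (-10 - 94)² = (-104)² = 10816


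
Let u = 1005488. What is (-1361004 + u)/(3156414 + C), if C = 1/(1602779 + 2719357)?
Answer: -1536588502176/13642450580305 ≈ -0.11263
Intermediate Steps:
C = 1/4322136 ≈ 2.3137e-7
(-1361004 + u)/(3156414 + C) = (-1361004 + 1005488)/(3156414 + 1/4322136) = -355516/13642450580305/4322136 = -355516*4322136/13642450580305 = -1536588502176/13642450580305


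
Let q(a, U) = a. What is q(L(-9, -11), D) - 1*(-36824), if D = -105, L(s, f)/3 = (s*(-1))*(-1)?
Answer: 36797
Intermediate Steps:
L(s, f) = 3*s (L(s, f) = 3*((s*(-1))*(-1)) = 3*(-s*(-1)) = 3*s)
q(L(-9, -11), D) - 1*(-36824) = 3*(-9) - 1*(-36824) = -27 + 36824 = 36797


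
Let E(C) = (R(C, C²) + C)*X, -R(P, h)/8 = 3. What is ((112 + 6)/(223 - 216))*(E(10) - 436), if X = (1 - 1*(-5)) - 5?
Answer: -53100/7 ≈ -7585.7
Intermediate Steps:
R(P, h) = -24 (R(P, h) = -8*3 = -24)
X = 1 (X = (1 + 5) - 5 = 6 - 5 = 1)
E(C) = -24 + C (E(C) = (-24 + C)*1 = -24 + C)
((112 + 6)/(223 - 216))*(E(10) - 436) = ((112 + 6)/(223 - 216))*((-24 + 10) - 436) = (118/7)*(-14 - 436) = (118*(⅐))*(-450) = (118/7)*(-450) = -53100/7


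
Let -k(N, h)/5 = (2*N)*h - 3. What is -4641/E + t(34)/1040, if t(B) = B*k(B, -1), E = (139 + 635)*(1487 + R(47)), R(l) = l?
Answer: 9183383/791544 ≈ 11.602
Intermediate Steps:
k(N, h) = 15 - 10*N*h (k(N, h) = -5*((2*N)*h - 3) = -5*(2*N*h - 3) = -5*(-3 + 2*N*h) = 15 - 10*N*h)
E = 1187316 (E = (139 + 635)*(1487 + 47) = 774*1534 = 1187316)
t(B) = B*(15 + 10*B) (t(B) = B*(15 - 10*B*(-1)) = B*(15 + 10*B))
-4641/E + t(34)/1040 = -4641/1187316 + (5*34*(3 + 2*34))/1040 = -4641*1/1187316 + (5*34*(3 + 68))*(1/1040) = -119/30444 + (5*34*71)*(1/1040) = -119/30444 + 12070*(1/1040) = -119/30444 + 1207/104 = 9183383/791544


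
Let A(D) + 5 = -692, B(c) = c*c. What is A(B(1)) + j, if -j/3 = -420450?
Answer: 1260653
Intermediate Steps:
B(c) = c**2
j = 1261350 (j = -3*(-420450) = 1261350)
A(D) = -697 (A(D) = -5 - 692 = -697)
A(B(1)) + j = -697 + 1261350 = 1260653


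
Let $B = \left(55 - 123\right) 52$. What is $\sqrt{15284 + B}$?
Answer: $2 \sqrt{2937} \approx 108.39$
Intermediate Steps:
$B = -3536$ ($B = \left(-68\right) 52 = -3536$)
$\sqrt{15284 + B} = \sqrt{15284 - 3536} = \sqrt{11748} = 2 \sqrt{2937}$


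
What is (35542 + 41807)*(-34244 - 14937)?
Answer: -3804101169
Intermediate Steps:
(35542 + 41807)*(-34244 - 14937) = 77349*(-49181) = -3804101169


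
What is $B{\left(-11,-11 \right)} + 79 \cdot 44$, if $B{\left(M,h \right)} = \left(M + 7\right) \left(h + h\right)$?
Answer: $3564$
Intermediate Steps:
$B{\left(M,h \right)} = 2 h \left(7 + M\right)$ ($B{\left(M,h \right)} = \left(7 + M\right) 2 h = 2 h \left(7 + M\right)$)
$B{\left(-11,-11 \right)} + 79 \cdot 44 = 2 \left(-11\right) \left(7 - 11\right) + 79 \cdot 44 = 2 \left(-11\right) \left(-4\right) + 3476 = 88 + 3476 = 3564$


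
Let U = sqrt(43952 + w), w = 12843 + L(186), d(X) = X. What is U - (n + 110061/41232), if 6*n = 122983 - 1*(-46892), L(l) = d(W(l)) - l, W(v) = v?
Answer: -389163687/13744 + sqrt(56795) ≈ -28077.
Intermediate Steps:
L(l) = 0 (L(l) = l - l = 0)
w = 12843 (w = 12843 + 0 = 12843)
n = 56625/2 (n = (122983 - 1*(-46892))/6 = (122983 + 46892)/6 = (1/6)*169875 = 56625/2 ≈ 28313.)
U = sqrt(56795) (U = sqrt(43952 + 12843) = sqrt(56795) ≈ 238.32)
U - (n + 110061/41232) = sqrt(56795) - (56625/2 + 110061/41232) = sqrt(56795) - (56625/2 + 110061*(1/41232)) = sqrt(56795) - (56625/2 + 36687/13744) = sqrt(56795) - 1*389163687/13744 = sqrt(56795) - 389163687/13744 = -389163687/13744 + sqrt(56795)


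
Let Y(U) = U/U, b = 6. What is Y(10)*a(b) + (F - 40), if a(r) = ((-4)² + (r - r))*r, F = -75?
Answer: -19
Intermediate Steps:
Y(U) = 1
a(r) = 16*r (a(r) = (16 + 0)*r = 16*r)
Y(10)*a(b) + (F - 40) = 1*(16*6) + (-75 - 40) = 1*96 - 115 = 96 - 115 = -19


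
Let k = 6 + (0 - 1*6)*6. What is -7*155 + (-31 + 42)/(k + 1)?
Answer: -31476/29 ≈ -1085.4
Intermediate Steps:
k = -30 (k = 6 + (0 - 6)*6 = 6 - 6*6 = 6 - 36 = -30)
-7*155 + (-31 + 42)/(k + 1) = -7*155 + (-31 + 42)/(-30 + 1) = -1085 + 11/(-29) = -1085 + 11*(-1/29) = -1085 - 11/29 = -31476/29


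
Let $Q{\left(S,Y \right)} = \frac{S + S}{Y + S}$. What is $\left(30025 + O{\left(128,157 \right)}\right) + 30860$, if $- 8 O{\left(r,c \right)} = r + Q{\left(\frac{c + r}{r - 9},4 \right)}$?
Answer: $\frac{185284951}{3044} \approx 60869.0$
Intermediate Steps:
$Q{\left(S,Y \right)} = \frac{2 S}{S + Y}$
$O{\left(r,c \right)} = - \frac{r}{8} - \frac{c + r}{4 \left(-9 + r\right) \left(4 + \frac{c + r}{-9 + r}\right)}$ ($O{\left(r,c \right)} = - \frac{r + \frac{2 \frac{c + r}{r - 9}}{\frac{c + r}{r - 9} + 4}}{8} = - \frac{r + \frac{2 \frac{c + r}{-9 + r}}{\frac{c + r}{-9 + r} + 4}}{8} = - \frac{r + \frac{2 \frac{c + r}{-9 + r}}{4 + \frac{c + r}{-9 + r}}}{8} = - \frac{r + \frac{2 \left(c + r\right)}{\left(-9 + r\right) \left(4 + \frac{c + r}{-9 + r}\right)}}{8} = - \frac{r}{8} - \frac{c + r}{4 \left(-9 + r\right) \left(4 + \frac{c + r}{-9 + r}\right)}$)
$\left(30025 + O{\left(128,157 \right)}\right) + 30860 = \left(30025 + \frac{- 5 \cdot 128^{2} - 314 + 34 \cdot 128 - 157 \cdot 128}{8 \left(-36 + 157 + 5 \cdot 128\right)}\right) + 30860 = \left(30025 + \frac{\left(-5\right) 16384 - 314 + 4352 - 20096}{8 \left(-36 + 157 + 640\right)}\right) + 30860 = \left(30025 + \frac{-81920 - 314 + 4352 - 20096}{8 \cdot 761}\right) + 30860 = \left(30025 + \frac{1}{8} \cdot \frac{1}{761} \left(-97978\right)\right) + 30860 = \left(30025 - \frac{48989}{3044}\right) + 30860 = \frac{91347111}{3044} + 30860 = \frac{185284951}{3044}$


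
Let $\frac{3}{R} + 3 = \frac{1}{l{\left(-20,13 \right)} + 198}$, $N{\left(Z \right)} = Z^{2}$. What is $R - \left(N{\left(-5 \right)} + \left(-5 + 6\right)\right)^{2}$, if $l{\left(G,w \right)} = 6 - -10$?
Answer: $- \frac{433958}{641} \approx -677.0$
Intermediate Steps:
$l{\left(G,w \right)} = 16$ ($l{\left(G,w \right)} = 6 + 10 = 16$)
$R = - \frac{642}{641}$ ($R = \frac{3}{-3 + \frac{1}{16 + 198}} = \frac{3}{-3 + \frac{1}{214}} = \frac{3}{- \frac{641}{214}} = 3 \left(- \frac{214}{641}\right) = - \frac{642}{641} \approx -1.0016$)
$R - \left(N{\left(-5 \right)} + \left(-5 + 6\right)\right)^{2} = - \frac{642}{641} - \left(\left(-5\right)^{2} + \left(-5 + 6\right)\right)^{2} = - \frac{642}{641} - \left(25 + 1\right)^{2} = - \frac{642}{641} - 26^{2} = - \frac{642}{641} - 676 = - \frac{433958}{641}$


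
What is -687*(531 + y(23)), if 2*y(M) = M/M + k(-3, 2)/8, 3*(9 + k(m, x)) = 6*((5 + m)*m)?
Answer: -5827821/16 ≈ -3.6424e+5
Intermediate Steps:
k(m, x) = -9 + 2*m*(5 + m) (k(m, x) = -9 + (6*((5 + m)*m))/3 = -9 + (6*(m*(5 + m)))/3 = -9 + (6*m*(5 + m))/3 = -9 + 2*m*(5 + m))
y(M) = -13/16 (y(M) = (M/M + (-9 + 2*(-3)² + 10*(-3))/8)/2 = (1 + (-9 + 2*9 - 30)*(⅛))/2 = (1 + (-9 + 18 - 30)*(⅛))/2 = (1 - 21*⅛)/2 = (1 - 21/8)/2 = (½)*(-13/8) = -13/16)
-687*(531 + y(23)) = -687*(531 - 13/16) = -687*8483/16 = -5827821/16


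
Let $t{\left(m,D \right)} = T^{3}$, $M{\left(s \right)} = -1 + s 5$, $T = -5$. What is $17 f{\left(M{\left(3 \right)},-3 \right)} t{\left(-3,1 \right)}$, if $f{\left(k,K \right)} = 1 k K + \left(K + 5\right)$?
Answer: $85000$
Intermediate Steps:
$M{\left(s \right)} = -1 + 5 s$
$f{\left(k,K \right)} = 5 + K + K k$ ($f{\left(k,K \right)} = k K + \left(5 + K\right) = K k + \left(5 + K\right) = 5 + K + K k$)
$t{\left(m,D \right)} = -125$ ($t{\left(m,D \right)} = \left(-5\right)^{3} = -125$)
$17 f{\left(M{\left(3 \right)},-3 \right)} t{\left(-3,1 \right)} = 17 \left(5 - 3 - 3 \left(-1 + 5 \cdot 3\right)\right) \left(-125\right) = 17 \left(5 - 3 - 3 \left(-1 + 15\right)\right) \left(-125\right) = 17 \left(5 - 3 - 42\right) \left(-125\right) = 17 \left(-40\right) \left(-125\right) = \left(-680\right) \left(-125\right) = 85000$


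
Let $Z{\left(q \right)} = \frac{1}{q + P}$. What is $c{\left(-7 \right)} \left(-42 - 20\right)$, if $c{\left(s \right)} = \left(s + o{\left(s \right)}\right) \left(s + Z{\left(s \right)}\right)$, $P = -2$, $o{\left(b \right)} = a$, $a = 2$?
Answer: $- \frac{19840}{9} \approx -2204.4$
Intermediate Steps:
$o{\left(b \right)} = 2$
$Z{\left(q \right)} = \frac{1}{-2 + q}$ ($Z{\left(q \right)} = \frac{1}{q - 2} = \frac{1}{-2 + q}$)
$c{\left(s \right)} = \left(2 + s\right) \left(s + \frac{1}{-2 + s}\right)$ ($c{\left(s \right)} = \left(s + 2\right) \left(s + \frac{1}{-2 + s}\right) = \left(2 + s\right) \left(s + \frac{1}{-2 + s}\right)$)
$c{\left(-7 \right)} \left(-42 - 20\right) = \frac{2 + \left(-7\right)^{3} - -21}{-2 - 7} \left(-42 - 20\right) = \frac{2 - 343 + 21}{-9} \left(-62\right) = \left(- \frac{1}{9}\right) \left(-320\right) \left(-62\right) = \frac{320}{9} \left(-62\right) = - \frac{19840}{9}$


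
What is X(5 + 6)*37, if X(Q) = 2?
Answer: 74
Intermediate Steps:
X(5 + 6)*37 = 2*37 = 74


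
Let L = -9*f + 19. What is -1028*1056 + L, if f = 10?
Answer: -1085639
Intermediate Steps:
L = -71 (L = -9*10 + 19 = -90 + 19 = -71)
-1028*1056 + L = -1028*1056 - 71 = -1085568 - 71 = -1085639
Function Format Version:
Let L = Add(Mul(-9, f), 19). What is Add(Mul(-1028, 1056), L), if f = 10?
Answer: -1085639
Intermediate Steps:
L = -71 (L = Add(Mul(-9, 10), 19) = Add(-90, 19) = -71)
Add(Mul(-1028, 1056), L) = Add(Mul(-1028, 1056), -71) = Add(-1085568, -71) = -1085639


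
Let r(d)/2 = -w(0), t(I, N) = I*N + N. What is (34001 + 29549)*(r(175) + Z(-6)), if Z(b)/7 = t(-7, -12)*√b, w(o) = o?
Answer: 32029200*I*√6 ≈ 7.8455e+7*I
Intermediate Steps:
t(I, N) = N + I*N
Z(b) = 504*√b (Z(b) = 7*((-12*(1 - 7))*√b) = 7*((-12*(-6))*√b) = 7*(72*√b) = 504*√b)
r(d) = 0 (r(d) = 2*(-1*0) = 2*0 = 0)
(34001 + 29549)*(r(175) + Z(-6)) = (34001 + 29549)*(0 + 504*√(-6)) = 63550*(0 + 504*(I*√6)) = 63550*(0 + 504*I*√6) = 63550*(504*I*√6) = 32029200*I*√6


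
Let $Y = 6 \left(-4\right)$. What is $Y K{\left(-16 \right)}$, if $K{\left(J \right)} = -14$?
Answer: $336$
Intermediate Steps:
$Y = -24$
$Y K{\left(-16 \right)} = \left(-24\right) \left(-14\right) = 336$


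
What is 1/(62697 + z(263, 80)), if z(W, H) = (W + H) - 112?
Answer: 1/62928 ≈ 1.5891e-5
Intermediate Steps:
z(W, H) = -112 + H + W (z(W, H) = (H + W) - 112 = -112 + H + W)
1/(62697 + z(263, 80)) = 1/(62697 + (-112 + 80 + 263)) = 1/(62697 + 231) = 1/62928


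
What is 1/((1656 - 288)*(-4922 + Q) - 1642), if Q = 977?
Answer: -1/5398402 ≈ -1.8524e-7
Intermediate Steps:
1/((1656 - 288)*(-4922 + Q) - 1642) = 1/((1656 - 288)*(-4922 + 977) - 1642) = 1/(1368*(-3945) - 1642) = 1/(-5396760 - 1642) = 1/(-5398402) = -1/5398402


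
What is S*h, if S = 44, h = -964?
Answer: -42416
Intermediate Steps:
S*h = 44*(-964) = -42416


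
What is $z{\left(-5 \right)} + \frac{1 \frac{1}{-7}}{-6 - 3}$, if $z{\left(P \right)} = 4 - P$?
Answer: $\frac{568}{63} \approx 9.0159$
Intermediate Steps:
$z{\left(-5 \right)} + \frac{1 \frac{1}{-7}}{-6 - 3} = \left(4 - -5\right) + \frac{1 \frac{1}{-7}}{-6 - 3} = \left(4 + 5\right) + \frac{1 \left(- \frac{1}{7}\right)}{-9} = 9 - - \frac{1}{63} = 9 + \frac{1}{63} = \frac{568}{63}$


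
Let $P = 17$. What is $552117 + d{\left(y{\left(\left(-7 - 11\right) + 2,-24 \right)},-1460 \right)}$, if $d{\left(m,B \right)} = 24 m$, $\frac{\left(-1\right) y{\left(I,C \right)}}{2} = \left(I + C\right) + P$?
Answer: $553221$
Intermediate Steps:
$y{\left(I,C \right)} = -34 - 2 C - 2 I$ ($y{\left(I,C \right)} = - 2 \left(\left(I + C\right) + 17\right) = - 2 \left(\left(C + I\right) + 17\right) = - 2 \left(17 + C + I\right) = -34 - 2 C - 2 I$)
$552117 + d{\left(y{\left(\left(-7 - 11\right) + 2,-24 \right)},-1460 \right)} = 552117 + 24 \left(-34 - -48 - 2 \left(\left(-7 - 11\right) + 2\right)\right) = 552117 + 24 \left(-34 + 48 - 2 \left(-18 + 2\right)\right) = 552117 + 24 \left(-34 + 48 - -32\right) = 552117 + 24 \left(-34 + 48 + 32\right) = 552117 + 24 \cdot 46 = 552117 + 1104 = 553221$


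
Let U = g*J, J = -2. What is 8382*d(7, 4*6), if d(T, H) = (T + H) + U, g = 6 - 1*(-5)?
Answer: 75438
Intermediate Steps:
g = 11 (g = 6 + 5 = 11)
U = -22 (U = 11*(-2) = -22)
d(T, H) = -22 + H + T (d(T, H) = (T + H) - 22 = (H + T) - 22 = -22 + H + T)
8382*d(7, 4*6) = 8382*(-22 + 4*6 + 7) = 8382*(-22 + 24 + 7) = 8382*9 = 75438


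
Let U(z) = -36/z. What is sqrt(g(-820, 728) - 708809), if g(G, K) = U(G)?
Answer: 2*I*sqrt(7446924095)/205 ≈ 841.91*I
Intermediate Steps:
g(G, K) = -36/G
sqrt(g(-820, 728) - 708809) = sqrt(-36/(-820) - 708809) = sqrt(-36*(-1/820) - 708809) = sqrt(9/205 - 708809) = sqrt(-145305836/205) = 2*I*sqrt(7446924095)/205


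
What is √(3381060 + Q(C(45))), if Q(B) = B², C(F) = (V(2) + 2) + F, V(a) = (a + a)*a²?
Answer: √3385029 ≈ 1839.8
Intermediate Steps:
V(a) = 2*a³ (V(a) = (2*a)*a² = 2*a³)
C(F) = 18 + F (C(F) = (2*2³ + 2) + F = (2*8 + 2) + F = (16 + 2) + F = 18 + F)
√(3381060 + Q(C(45))) = √(3381060 + (18 + 45)²) = √(3381060 + 63²) = √(3381060 + 3969) = √3385029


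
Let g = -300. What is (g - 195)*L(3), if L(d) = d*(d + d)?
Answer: -8910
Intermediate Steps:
L(d) = 2*d² (L(d) = d*(2*d) = 2*d²)
(g - 195)*L(3) = (-300 - 195)*(2*3²) = -990*9 = -495*18 = -8910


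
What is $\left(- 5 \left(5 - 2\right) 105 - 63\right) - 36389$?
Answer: $-38027$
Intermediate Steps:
$\left(- 5 \left(5 - 2\right) 105 - 63\right) - 36389 = \left(\left(-5\right) 3 \cdot 105 - 63\right) - 36389 = \left(\left(-15\right) 105 - 63\right) - 36389 = \left(-1575 - 63\right) - 36389 = -1638 - 36389 = -38027$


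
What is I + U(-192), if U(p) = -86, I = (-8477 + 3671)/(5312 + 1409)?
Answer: -582812/6721 ≈ -86.715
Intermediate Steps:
I = -4806/6721 ≈ -0.71507
I + U(-192) = -4806/6721 - 86 = -582812/6721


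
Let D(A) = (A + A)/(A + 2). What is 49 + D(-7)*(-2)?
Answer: 217/5 ≈ 43.400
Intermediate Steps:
D(A) = 2*A/(2 + A) (D(A) = (2*A)/(2 + A) = 2*A/(2 + A))
49 + D(-7)*(-2) = 49 + (2*(-7)/(2 - 7))*(-2) = 49 + (2*(-7)/(-5))*(-2) = 49 + (2*(-7)*(-⅕))*(-2) = 49 + (14/5)*(-2) = 49 - 28/5 = 217/5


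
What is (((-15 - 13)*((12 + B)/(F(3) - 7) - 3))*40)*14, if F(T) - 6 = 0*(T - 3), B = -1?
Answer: 219520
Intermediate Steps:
F(T) = 6 (F(T) = 6 + 0*(T - 3) = 6 + 0*(-3 + T) = 6 + 0 = 6)
(((-15 - 13)*((12 + B)/(F(3) - 7) - 3))*40)*14 = (((-15 - 13)*((12 - 1)/(6 - 7) - 3))*40)*14 = (-28*(11/(-1) - 3)*40)*14 = (-28*(11*(-1) - 3)*40)*14 = (-28*(-11 - 3)*40)*14 = (-28*(-14)*40)*14 = (392*40)*14 = 15680*14 = 219520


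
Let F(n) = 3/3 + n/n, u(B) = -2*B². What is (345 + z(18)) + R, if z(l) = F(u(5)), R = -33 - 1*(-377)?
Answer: 691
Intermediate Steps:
R = 344 (R = -33 + 377 = 344)
F(n) = 2 (F(n) = 3*(⅓) + 1 = 1 + 1 = 2)
z(l) = 2
(345 + z(18)) + R = (345 + 2) + 344 = 347 + 344 = 691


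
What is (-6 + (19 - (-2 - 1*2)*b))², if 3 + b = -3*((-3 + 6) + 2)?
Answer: 3481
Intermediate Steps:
b = -18 (b = -3 - 3*((-3 + 6) + 2) = -3 - 3*(3 + 2) = -3 - 3*5 = -3 - 15 = -18)
(-6 + (19 - (-2 - 1*2)*b))² = (-6 + (19 - (-2 - 1*2)*(-18)))² = (-6 + (19 - (-2 - 2)*(-18)))² = (-6 + (19 - (-4)*(-18)))² = (-6 + (19 - 1*72))² = (-6 + (19 - 72))² = (-6 - 53)² = (-59)² = 3481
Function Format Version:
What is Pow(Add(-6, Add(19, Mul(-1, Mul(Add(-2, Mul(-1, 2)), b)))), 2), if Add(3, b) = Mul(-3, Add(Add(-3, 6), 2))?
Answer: 3481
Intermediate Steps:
b = -18 (b = Add(-3, Mul(-3, Add(Add(-3, 6), 2))) = Add(-3, Mul(-3, Add(3, 2))) = Add(-3, Mul(-3, 5)) = Add(-3, -15) = -18)
Pow(Add(-6, Add(19, Mul(-1, Mul(Add(-2, Mul(-1, 2)), b)))), 2) = Pow(Add(-6, Add(19, Mul(-1, Mul(Add(-2, Mul(-1, 2)), -18)))), 2) = Pow(Add(-6, Add(19, Mul(-1, Mul(Add(-2, -2), -18)))), 2) = Pow(Add(-6, Add(19, Mul(-1, Mul(-4, -18)))), 2) = Pow(Add(-6, Add(19, Mul(-1, 72))), 2) = Pow(Add(-6, Add(19, -72)), 2) = Pow(Add(-6, -53), 2) = Pow(-59, 2) = 3481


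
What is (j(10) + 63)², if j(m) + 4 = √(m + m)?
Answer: 3501 + 236*√5 ≈ 4028.7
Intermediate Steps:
j(m) = -4 + √2*√m (j(m) = -4 + √(m + m) = -4 + √(2*m) = -4 + √2*√m)
(j(10) + 63)² = ((-4 + √2*√10) + 63)² = ((-4 + 2*√5) + 63)² = (59 + 2*√5)²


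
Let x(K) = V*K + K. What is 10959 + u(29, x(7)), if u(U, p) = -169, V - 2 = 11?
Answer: 10790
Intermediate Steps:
V = 13 (V = 2 + 11 = 13)
x(K) = 14*K (x(K) = 13*K + K = 14*K)
10959 + u(29, x(7)) = 10959 - 169 = 10790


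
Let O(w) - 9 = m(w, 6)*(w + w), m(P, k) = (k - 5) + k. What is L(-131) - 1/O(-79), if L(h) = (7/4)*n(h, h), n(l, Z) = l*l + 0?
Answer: 131779323/4388 ≈ 30032.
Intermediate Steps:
m(P, k) = -5 + 2*k (m(P, k) = (-5 + k) + k = -5 + 2*k)
n(l, Z) = l² (n(l, Z) = l² + 0 = l²)
O(w) = 9 + 14*w (O(w) = 9 + (-5 + 2*6)*(w + w) = 9 + (-5 + 12)*(2*w) = 9 + 7*(2*w) = 9 + 14*w)
L(h) = 7*h²/4 (L(h) = (7/4)*h² = (7*(¼))*h² = 7*h²/4)
L(-131) - 1/O(-79) = (7/4)*(-131)² - 1/(9 + 14*(-79)) = (7/4)*17161 - 1/(9 - 1106) = 120127/4 - 1/(-1097) = 120127/4 - 1*(-1/1097) = 120127/4 + 1/1097 = 131779323/4388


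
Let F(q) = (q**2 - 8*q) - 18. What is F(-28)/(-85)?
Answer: -198/17 ≈ -11.647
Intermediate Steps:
F(q) = -18 + q**2 - 8*q
F(-28)/(-85) = (-18 + (-28)**2 - 8*(-28))/(-85) = -(-18 + 784 + 224)/85 = -1/85*990 = -198/17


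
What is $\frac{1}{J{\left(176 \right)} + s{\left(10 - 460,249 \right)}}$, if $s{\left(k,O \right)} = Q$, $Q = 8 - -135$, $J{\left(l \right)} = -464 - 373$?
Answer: $- \frac{1}{694} \approx -0.0014409$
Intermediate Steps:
$J{\left(l \right)} = -837$
$Q = 143$ ($Q = 8 + 135 = 143$)
$s{\left(k,O \right)} = 143$
$\frac{1}{J{\left(176 \right)} + s{\left(10 - 460,249 \right)}} = \frac{1}{-837 + 143} = \frac{1}{-694} = - \frac{1}{694}$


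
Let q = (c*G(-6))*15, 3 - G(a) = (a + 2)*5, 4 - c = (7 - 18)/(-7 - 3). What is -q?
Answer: -2001/2 ≈ -1000.5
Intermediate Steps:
c = 29/10 (c = 4 - (7 - 18)/(-7 - 3) = 4 - (-11)/(-10) = 4 - (-11)*(-1)/10 = 4 - 1*11/10 = 4 - 11/10 = 29/10 ≈ 2.9000)
G(a) = -7 - 5*a (G(a) = 3 - (a + 2)*5 = 3 - (2 + a)*5 = 3 - (10 + 5*a) = 3 + (-10 - 5*a) = -7 - 5*a)
q = 2001/2 (q = (29*(-7 - 5*(-6))/10)*15 = (29*(-7 + 30)/10)*15 = ((29/10)*23)*15 = (667/10)*15 = 2001/2 ≈ 1000.5)
-q = -1*2001/2 = -2001/2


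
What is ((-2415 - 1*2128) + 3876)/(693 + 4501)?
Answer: -667/5194 ≈ -0.12842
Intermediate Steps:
((-2415 - 1*2128) + 3876)/(693 + 4501) = ((-2415 - 2128) + 3876)/5194 = (-4543 + 3876)*(1/5194) = -667*1/5194 = -667/5194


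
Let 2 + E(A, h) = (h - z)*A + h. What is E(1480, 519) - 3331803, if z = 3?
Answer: -2567606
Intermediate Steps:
E(A, h) = -2 + h + A*(-3 + h) (E(A, h) = -2 + ((h - 1*3)*A + h) = -2 + ((h - 3)*A + h) = -2 + ((-3 + h)*A + h) = -2 + (A*(-3 + h) + h) = -2 + (h + A*(-3 + h)) = -2 + h + A*(-3 + h))
E(1480, 519) - 3331803 = (-2 + 519 - 3*1480 + 1480*519) - 3331803 = (-2 + 519 - 4440 + 768120) - 3331803 = 764197 - 3331803 = -2567606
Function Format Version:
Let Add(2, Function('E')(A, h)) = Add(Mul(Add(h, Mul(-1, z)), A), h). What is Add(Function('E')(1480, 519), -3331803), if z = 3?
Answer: -2567606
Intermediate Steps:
Function('E')(A, h) = Add(-2, h, Mul(A, Add(-3, h))) (Function('E')(A, h) = Add(-2, Add(Mul(Add(h, Mul(-1, 3)), A), h)) = Add(-2, Add(Mul(Add(h, -3), A), h)) = Add(-2, Add(Mul(Add(-3, h), A), h)) = Add(-2, Add(Mul(A, Add(-3, h)), h)) = Add(-2, Add(h, Mul(A, Add(-3, h)))) = Add(-2, h, Mul(A, Add(-3, h))))
Add(Function('E')(1480, 519), -3331803) = Add(Add(-2, 519, Mul(-3, 1480), Mul(1480, 519)), -3331803) = Add(Add(-2, 519, -4440, 768120), -3331803) = Add(764197, -3331803) = -2567606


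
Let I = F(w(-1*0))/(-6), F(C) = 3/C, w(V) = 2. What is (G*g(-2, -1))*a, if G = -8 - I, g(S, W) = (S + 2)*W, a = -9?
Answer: 0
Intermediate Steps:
g(S, W) = W*(2 + S) (g(S, W) = (2 + S)*W = W*(2 + S))
I = -¼ (I = (3/2)/(-6) = (3*(½))*(-⅙) = (3/2)*(-⅙) = -¼ ≈ -0.25000)
G = -31/4 (G = -8 - 1*(-¼) = -8 + ¼ = -31/4 ≈ -7.7500)
(G*g(-2, -1))*a = -(-31)*(2 - 2)/4*(-9) = -(-31)*0/4*(-9) = -31/4*0*(-9) = 0*(-9) = 0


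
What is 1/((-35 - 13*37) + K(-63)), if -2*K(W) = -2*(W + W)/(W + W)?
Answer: -1/515 ≈ -0.0019417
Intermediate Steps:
K(W) = 1 (K(W) = -(-1)*(W + W)/(W + W) = -(-1)*(2*W)/((2*W)) = -(-1)*(2*W)*(1/(2*W)) = -(-1) = -½*(-2) = 1)
1/((-35 - 13*37) + K(-63)) = 1/((-35 - 13*37) + 1) = 1/((-35 - 481) + 1) = 1/(-516 + 1) = 1/(-515) = -1/515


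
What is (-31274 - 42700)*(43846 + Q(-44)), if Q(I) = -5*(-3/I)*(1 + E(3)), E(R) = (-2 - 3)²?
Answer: -35670891579/11 ≈ -3.2428e+9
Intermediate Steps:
E(R) = 25 (E(R) = (-5)² = 25)
Q(I) = 390/I (Q(I) = -5*(-3/I)*(1 + 25) = -5*(-3/I)*26 = -(-390)/I = 390/I)
(-31274 - 42700)*(43846 + Q(-44)) = (-31274 - 42700)*(43846 + 390/(-44)) = -73974*(43846 + 390*(-1/44)) = -73974*(43846 - 195/22) = -73974*964417/22 = -35670891579/11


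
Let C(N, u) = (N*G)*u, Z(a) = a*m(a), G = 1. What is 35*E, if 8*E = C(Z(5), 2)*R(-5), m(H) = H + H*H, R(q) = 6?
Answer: 7875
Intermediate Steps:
m(H) = H + H²
Z(a) = a²*(1 + a) (Z(a) = a*(a*(1 + a)) = a²*(1 + a))
C(N, u) = N*u (C(N, u) = (N*1)*u = N*u)
E = 225 (E = (((5²*(1 + 5))*2)*6)/8 = (((25*6)*2)*6)/8 = ((150*2)*6)/8 = (300*6)/8 = (⅛)*1800 = 225)
35*E = 35*225 = 7875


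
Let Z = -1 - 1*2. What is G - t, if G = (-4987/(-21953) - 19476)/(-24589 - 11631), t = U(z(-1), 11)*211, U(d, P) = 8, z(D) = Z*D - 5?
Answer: -1341764818439/795137660 ≈ -1687.5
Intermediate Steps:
Z = -3 (Z = -1 - 2 = -3)
z(D) = -5 - 3*D (z(D) = -3*D - 5 = -5 - 3*D)
t = 1688 (t = 8*211 = 1688)
G = 427551641/795137660 (G = (-4987*(-1/21953) - 19476)/(-36220) = (4987/21953 - 19476)*(-1/36220) = -427551641/21953*(-1/36220) = 427551641/795137660 ≈ 0.53771)
G - t = 427551641/795137660 - 1*1688 = 427551641/795137660 - 1688 = -1341764818439/795137660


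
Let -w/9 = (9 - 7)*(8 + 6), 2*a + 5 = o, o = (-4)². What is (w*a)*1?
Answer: -1386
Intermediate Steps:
o = 16
a = 11/2 (a = -5/2 + (½)*16 = -5/2 + 8 = 11/2 ≈ 5.5000)
w = -252 (w = -9*(9 - 7)*(8 + 6) = -18*14 = -9*28 = -252)
(w*a)*1 = -252*11/2*1 = -1386*1 = -1386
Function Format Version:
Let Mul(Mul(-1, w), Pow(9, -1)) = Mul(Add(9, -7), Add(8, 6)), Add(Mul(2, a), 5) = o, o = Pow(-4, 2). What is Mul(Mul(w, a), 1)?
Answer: -1386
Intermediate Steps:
o = 16
a = Rational(11, 2) (a = Add(Rational(-5, 2), Mul(Rational(1, 2), 16)) = Add(Rational(-5, 2), 8) = Rational(11, 2) ≈ 5.5000)
w = -252 (w = Mul(-9, Mul(Add(9, -7), Add(8, 6))) = Mul(-9, Mul(2, 14)) = Mul(-9, 28) = -252)
Mul(Mul(w, a), 1) = Mul(Mul(-252, Rational(11, 2)), 1) = Mul(-1386, 1) = -1386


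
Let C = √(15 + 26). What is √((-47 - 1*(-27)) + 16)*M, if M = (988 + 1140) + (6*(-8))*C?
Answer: I*(4256 - 96*√41) ≈ 3641.3*I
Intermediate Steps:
C = √41 ≈ 6.4031
M = 2128 - 48*√41 (M = (988 + 1140) + (6*(-8))*√41 = 2128 - 48*√41 ≈ 1820.7)
√((-47 - 1*(-27)) + 16)*M = √((-47 - 1*(-27)) + 16)*(2128 - 48*√41) = √((-47 + 27) + 16)*(2128 - 48*√41) = √(-20 + 16)*(2128 - 48*√41) = √(-4)*(2128 - 48*√41) = (2*I)*(2128 - 48*√41) = 2*I*(2128 - 48*√41)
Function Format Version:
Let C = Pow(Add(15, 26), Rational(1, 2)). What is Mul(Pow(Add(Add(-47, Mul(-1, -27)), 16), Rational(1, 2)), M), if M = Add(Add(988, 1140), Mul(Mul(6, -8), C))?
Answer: Mul(I, Add(4256, Mul(-96, Pow(41, Rational(1, 2))))) ≈ Mul(3641.3, I)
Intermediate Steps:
C = Pow(41, Rational(1, 2)) ≈ 6.4031
M = Add(2128, Mul(-48, Pow(41, Rational(1, 2)))) (M = Add(Add(988, 1140), Mul(Mul(6, -8), Pow(41, Rational(1, 2)))) = Add(2128, Mul(-48, Pow(41, Rational(1, 2)))) ≈ 1820.7)
Mul(Pow(Add(Add(-47, Mul(-1, -27)), 16), Rational(1, 2)), M) = Mul(Pow(Add(Add(-47, Mul(-1, -27)), 16), Rational(1, 2)), Add(2128, Mul(-48, Pow(41, Rational(1, 2))))) = Mul(Pow(Add(Add(-47, 27), 16), Rational(1, 2)), Add(2128, Mul(-48, Pow(41, Rational(1, 2))))) = Mul(Pow(Add(-20, 16), Rational(1, 2)), Add(2128, Mul(-48, Pow(41, Rational(1, 2))))) = Mul(Pow(-4, Rational(1, 2)), Add(2128, Mul(-48, Pow(41, Rational(1, 2))))) = Mul(Mul(2, I), Add(2128, Mul(-48, Pow(41, Rational(1, 2))))) = Mul(2, I, Add(2128, Mul(-48, Pow(41, Rational(1, 2)))))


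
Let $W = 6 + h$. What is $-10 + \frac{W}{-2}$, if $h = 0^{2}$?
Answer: $-13$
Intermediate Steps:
$h = 0$
$W = 6$ ($W = 6 + 0 = 6$)
$-10 + \frac{W}{-2} = -10 + \frac{1}{-2} \cdot 6 = -10 - 3 = -13$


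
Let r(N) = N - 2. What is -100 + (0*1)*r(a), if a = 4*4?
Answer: -100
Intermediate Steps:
a = 16
r(N) = -2 + N
-100 + (0*1)*r(a) = -100 + (0*1)*(-2 + 16) = -100 + 0*14 = -100 + 0 = -100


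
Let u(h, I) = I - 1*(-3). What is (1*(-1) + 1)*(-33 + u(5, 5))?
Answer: 0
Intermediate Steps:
u(h, I) = 3 + I (u(h, I) = I + 3 = 3 + I)
(1*(-1) + 1)*(-33 + u(5, 5)) = (1*(-1) + 1)*(-33 + (3 + 5)) = (-1 + 1)*(-33 + 8) = 0*(-25) = 0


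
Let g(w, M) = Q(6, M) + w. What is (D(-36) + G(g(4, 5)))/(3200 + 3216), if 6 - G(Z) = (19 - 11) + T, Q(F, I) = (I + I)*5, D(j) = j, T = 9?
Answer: -47/6416 ≈ -0.0073254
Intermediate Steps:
Q(F, I) = 10*I (Q(F, I) = (2*I)*5 = 10*I)
g(w, M) = w + 10*M (g(w, M) = 10*M + w = w + 10*M)
G(Z) = -11 (G(Z) = 6 - ((19 - 11) + 9) = 6 - (8 + 9) = 6 - 1*17 = 6 - 17 = -11)
(D(-36) + G(g(4, 5)))/(3200 + 3216) = (-36 - 11)/(3200 + 3216) = -47/6416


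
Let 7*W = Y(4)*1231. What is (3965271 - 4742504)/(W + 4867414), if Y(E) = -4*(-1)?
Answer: -5440631/34076822 ≈ -0.15966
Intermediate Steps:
Y(E) = 4
W = 4924/7 (W = (4*1231)/7 = (1/7)*4924 = 4924/7 ≈ 703.43)
(3965271 - 4742504)/(W + 4867414) = (3965271 - 4742504)/(4924/7 + 4867414) = -777233/34076822/7 = -777233*7/34076822 = -5440631/34076822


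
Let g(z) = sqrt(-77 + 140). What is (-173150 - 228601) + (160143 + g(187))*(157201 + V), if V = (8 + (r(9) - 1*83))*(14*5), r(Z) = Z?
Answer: 24434377332 + 457743*sqrt(7) ≈ 2.4436e+10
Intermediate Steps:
g(z) = 3*sqrt(7) (g(z) = sqrt(63) = 3*sqrt(7))
V = -4620 (V = (8 + (9 - 1*83))*(14*5) = (8 + (9 - 83))*70 = (8 - 74)*70 = -66*70 = -4620)
(-173150 - 228601) + (160143 + g(187))*(157201 + V) = (-173150 - 228601) + (160143 + 3*sqrt(7))*(157201 - 4620) = -401751 + (160143 + 3*sqrt(7))*152581 = -401751 + (24434779083 + 457743*sqrt(7)) = 24434377332 + 457743*sqrt(7)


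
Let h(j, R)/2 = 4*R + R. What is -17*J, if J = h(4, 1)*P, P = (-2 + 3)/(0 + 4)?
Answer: -85/2 ≈ -42.500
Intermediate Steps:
h(j, R) = 10*R (h(j, R) = 2*(4*R + R) = 2*(5*R) = 10*R)
P = 1/4 ≈ 0.25000
J = 5/2 (J = (10*1)*(1/4) = 10*(1/4) = 5/2 ≈ 2.5000)
-17*J = -17*5/2 = -85/2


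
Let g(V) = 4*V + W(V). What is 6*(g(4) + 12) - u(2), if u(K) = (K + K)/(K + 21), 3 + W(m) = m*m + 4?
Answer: 6206/23 ≈ 269.83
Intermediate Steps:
W(m) = 1 + m**2 (W(m) = -3 + (m*m + 4) = -3 + (m**2 + 4) = -3 + (4 + m**2) = 1 + m**2)
g(V) = 1 + V**2 + 4*V (g(V) = 4*V + (1 + V**2) = 1 + V**2 + 4*V)
u(K) = 2*K/(21 + K) (u(K) = (2*K)/(21 + K) = 2*K/(21 + K))
6*(g(4) + 12) - u(2) = 6*((1 + 4**2 + 4*4) + 12) - 2*2/(21 + 2) = 6*((1 + 16 + 16) + 12) - 2*2/23 = 6*(33 + 12) - 2*2/23 = 6*45 - 1*4/23 = 270 - 4/23 = 6206/23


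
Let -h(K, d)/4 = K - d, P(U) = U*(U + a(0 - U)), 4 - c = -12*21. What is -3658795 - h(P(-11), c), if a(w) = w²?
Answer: -3664659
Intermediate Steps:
c = 256 (c = 4 - (-12)*21 = 4 - 1*(-252) = 4 + 252 = 256)
P(U) = U*(U + U²) (P(U) = U*(U + (0 - U)²) = U*(U + (-U)²) = U*(U + U²))
h(K, d) = -4*K + 4*d (h(K, d) = -4*(K - d) = -4*K + 4*d)
-3658795 - h(P(-11), c) = -3658795 - (-4*(-11)²*(1 - 11) + 4*256) = -3658795 - (-484*(-10) + 1024) = -3658795 - (-4*(-1210) + 1024) = -3658795 - (4840 + 1024) = -3658795 - 1*5864 = -3658795 - 5864 = -3664659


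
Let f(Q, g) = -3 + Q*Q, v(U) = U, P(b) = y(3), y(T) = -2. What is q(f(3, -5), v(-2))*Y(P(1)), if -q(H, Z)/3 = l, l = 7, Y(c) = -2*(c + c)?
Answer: -168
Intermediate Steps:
P(b) = -2
Y(c) = -4*c
f(Q, g) = -3 + Q**2
q(H, Z) = -21 (q(H, Z) = -3*7 = -21)
q(f(3, -5), v(-2))*Y(P(1)) = -(-84)*(-2) = -21*8 = -168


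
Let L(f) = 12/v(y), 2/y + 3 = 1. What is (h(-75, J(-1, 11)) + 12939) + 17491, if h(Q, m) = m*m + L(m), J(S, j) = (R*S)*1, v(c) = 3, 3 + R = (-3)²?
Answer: 30470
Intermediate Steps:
y = -1 (y = 2/(-3 + 1) = 2/(-2) = 2*(-½) = -1)
R = 6 (R = -3 + (-3)² = -3 + 9 = 6)
J(S, j) = 6*S (J(S, j) = (6*S)*1 = 6*S)
L(f) = 4 (L(f) = 12/3 = 12*(⅓) = 4)
h(Q, m) = 4 + m² (h(Q, m) = m*m + 4 = m² + 4 = 4 + m²)
(h(-75, J(-1, 11)) + 12939) + 17491 = ((4 + (6*(-1))²) + 12939) + 17491 = ((4 + (-6)²) + 12939) + 17491 = ((4 + 36) + 12939) + 17491 = (40 + 12939) + 17491 = 12979 + 17491 = 30470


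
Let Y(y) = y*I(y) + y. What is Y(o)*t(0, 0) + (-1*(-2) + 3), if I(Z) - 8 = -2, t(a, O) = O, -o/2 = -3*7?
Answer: 5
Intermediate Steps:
o = 42 (o = -(-6)*7 = -2*(-21) = 42)
I(Z) = 6 (I(Z) = 8 - 2 = 6)
Y(y) = 7*y (Y(y) = y*6 + y = 6*y + y = 7*y)
Y(o)*t(0, 0) + (-1*(-2) + 3) = (7*42)*0 + (-1*(-2) + 3) = 294*0 + (2 + 3) = 0 + 5 = 5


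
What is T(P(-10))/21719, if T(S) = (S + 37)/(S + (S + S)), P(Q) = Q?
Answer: -9/217190 ≈ -4.1438e-5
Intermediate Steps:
T(S) = (37 + S)/(3*S) (T(S) = (37 + S)/(S + 2*S) = (37 + S)/((3*S)) = (37 + S)*(1/(3*S)) = (37 + S)/(3*S))
T(P(-10))/21719 = ((1/3)*(37 - 10)/(-10))/21719 = ((1/3)*(-1/10)*27)*(1/21719) = -9/10*1/21719 = -9/217190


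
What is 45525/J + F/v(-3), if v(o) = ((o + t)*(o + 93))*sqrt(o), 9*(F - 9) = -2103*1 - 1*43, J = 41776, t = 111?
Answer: 45525/41776 + 413*I*sqrt(3)/52488 ≈ 1.0897 + 0.013629*I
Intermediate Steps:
F = -2065/9 (F = 9 + (-2103*1 - 1*43)/9 = 9 + (-2103 - 43)/9 = 9 + (1/9)*(-2146) = 9 - 2146/9 = -2065/9 ≈ -229.44)
v(o) = sqrt(o)*(93 + o)*(111 + o) (v(o) = ((o + 111)*(o + 93))*sqrt(o) = ((111 + o)*(93 + o))*sqrt(o) = ((93 + o)*(111 + o))*sqrt(o) = sqrt(o)*(93 + o)*(111 + o))
45525/J + F/v(-3) = 45525/41776 - 2065*(-I*sqrt(3)/(3*(10323 + (-3)**2 + 204*(-3))))/9 = 45525*(1/41776) - 2065*(-I*sqrt(3)/(3*(10323 + 9 - 612)))/9 = 45525/41776 - 2065*(-I*sqrt(3)/29160)/9 = 45525/41776 - (-413)*I*sqrt(3)/52488 = 45525/41776 + 413*I*sqrt(3)/52488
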